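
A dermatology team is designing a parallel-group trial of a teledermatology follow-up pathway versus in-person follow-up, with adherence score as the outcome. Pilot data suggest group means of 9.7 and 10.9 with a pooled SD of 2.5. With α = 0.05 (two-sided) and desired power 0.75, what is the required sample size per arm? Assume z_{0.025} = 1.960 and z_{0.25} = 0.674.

Cohen's d = |M₁ − M₂| / SD_pooled = |9.7 − 10.9| / 2.5 = 1.2 / 2.5 = 0.480.
For two independent groups with equal n: n = 2·((z_{α/2} + z_β) / d)².
z_{α/2} + z_β = 1.960 + 0.674 = 2.634.
n = 2 × (2.634 / 0.480)² = 2 × 5.487² = 2 × 30.11 = 60.2.
Round up to the next whole participant.

n = 61 per group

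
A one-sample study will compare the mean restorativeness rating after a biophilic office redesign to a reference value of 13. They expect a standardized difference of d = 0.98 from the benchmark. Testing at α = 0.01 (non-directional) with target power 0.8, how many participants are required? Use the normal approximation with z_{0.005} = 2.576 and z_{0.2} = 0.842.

n = 13

For a one-sample test: n = ((z_{α/2} + z_β) / d)².
z_{α/2} + z_β = 2.576 + 0.842 = 3.418.
n = (3.418 / 0.98)² = 3.488² = 12.16.
Round up.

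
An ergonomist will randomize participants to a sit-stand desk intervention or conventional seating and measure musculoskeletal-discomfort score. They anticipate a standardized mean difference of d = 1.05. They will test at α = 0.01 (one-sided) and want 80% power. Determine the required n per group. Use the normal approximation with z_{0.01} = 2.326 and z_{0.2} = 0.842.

For two independent groups with equal n: n = 2·((z_{α} + z_β) / d)².
z_{α} + z_β = 2.326 + 0.842 = 3.168.
n = 2 × (3.168 / 1.05)² = 2 × 3.017² = 2 × 9.10 = 18.2.
Round up to the next whole participant.

n = 19 per group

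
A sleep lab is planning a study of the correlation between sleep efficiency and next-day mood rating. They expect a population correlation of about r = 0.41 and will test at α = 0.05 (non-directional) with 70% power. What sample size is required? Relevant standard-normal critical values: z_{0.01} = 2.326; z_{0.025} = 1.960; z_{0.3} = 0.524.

Fisher's z: C = ½·ln((1+r)/(1−r)) = ½·ln(2.3898) = 0.4356.
n = ((z_{α/2} + z_β)/C)² + 3.
(1.960 + 0.524) / 0.4356 = 2.484 / 0.4356 = 5.702.
n = 5.702² + 3 = 32.52 + 3 = 35.5.
Round up.

n = 36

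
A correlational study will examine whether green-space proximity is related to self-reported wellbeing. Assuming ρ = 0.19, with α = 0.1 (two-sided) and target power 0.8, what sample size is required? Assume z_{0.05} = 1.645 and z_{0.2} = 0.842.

n = 171

Fisher's z: C = ½·ln((1+r)/(1−r)) = ½·ln(1.4691) = 0.1923.
n = ((z_{α/2} + z_β)/C)² + 3.
(1.645 + 0.842) / 0.1923 = 2.487 / 0.1923 = 12.933.
n = 12.933² + 3 = 167.26 + 3 = 170.3.
Round up.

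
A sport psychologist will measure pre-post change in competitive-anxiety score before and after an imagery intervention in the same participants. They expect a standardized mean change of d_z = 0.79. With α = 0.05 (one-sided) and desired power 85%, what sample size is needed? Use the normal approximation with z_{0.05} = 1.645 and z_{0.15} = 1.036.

n = 12 pairs

For a paired (one-sample on differences) test: n = ((z_{α} + z_β) / d)².
z_{α} + z_β = 1.645 + 1.036 = 2.681.
n = (2.681 / 0.79)² = 3.394² = 11.52.
Round up.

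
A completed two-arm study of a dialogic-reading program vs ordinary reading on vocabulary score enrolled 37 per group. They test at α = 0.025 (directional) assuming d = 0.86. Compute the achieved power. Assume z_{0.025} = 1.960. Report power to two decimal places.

power ≈ 0.96

For two equal groups, power = Φ(d·√(n/2) − z_{α}).
d·√(n/2) = 0.86 × √(37/2) = 0.86 × 4.301 = 3.699.
z_β = 3.699 − 1.960 = 1.739.
Power = Φ(1.739) = 0.959.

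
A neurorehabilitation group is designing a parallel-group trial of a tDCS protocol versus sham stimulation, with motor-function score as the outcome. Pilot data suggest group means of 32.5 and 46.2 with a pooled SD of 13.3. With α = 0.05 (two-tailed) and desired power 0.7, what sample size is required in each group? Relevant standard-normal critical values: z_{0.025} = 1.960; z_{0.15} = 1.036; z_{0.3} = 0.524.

Cohen's d = |M₁ − M₂| / SD_pooled = |32.5 − 46.2| / 13.3 = 13.7 / 13.3 = 1.030.
For two independent groups with equal n: n = 2·((z_{α/2} + z_β) / d)².
z_{α/2} + z_β = 1.960 + 0.524 = 2.484.
n = 2 × (2.484 / 1.030)² = 2 × 2.412² = 2 × 5.82 = 11.6.
Round up to the next whole participant.

n = 12 per group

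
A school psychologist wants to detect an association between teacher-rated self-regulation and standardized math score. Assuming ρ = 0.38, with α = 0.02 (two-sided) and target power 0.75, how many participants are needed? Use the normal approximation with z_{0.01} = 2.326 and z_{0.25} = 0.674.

n = 60

Fisher's z: C = ½·ln((1+r)/(1−r)) = ½·ln(2.2258) = 0.4001.
n = ((z_{α/2} + z_β)/C)² + 3.
(2.326 + 0.674) / 0.4001 = 3.000 / 0.4001 = 7.498.
n = 7.498² + 3 = 56.22 + 3 = 59.2.
Round up.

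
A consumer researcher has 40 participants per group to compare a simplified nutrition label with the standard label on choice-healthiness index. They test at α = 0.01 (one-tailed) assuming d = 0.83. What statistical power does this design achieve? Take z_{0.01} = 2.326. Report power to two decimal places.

For two equal groups, power = Φ(d·√(n/2) − z_{α}).
d·√(n/2) = 0.83 × √(40/2) = 0.83 × 4.472 = 3.712.
z_β = 3.712 − 2.326 = 1.386.
Power = Φ(1.386) = 0.917.

power ≈ 0.92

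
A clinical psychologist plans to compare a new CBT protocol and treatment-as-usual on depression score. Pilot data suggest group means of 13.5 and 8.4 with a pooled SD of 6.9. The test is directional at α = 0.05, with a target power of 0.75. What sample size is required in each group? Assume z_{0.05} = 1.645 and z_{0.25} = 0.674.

n = 20 per group

Cohen's d = |M₁ − M₂| / SD_pooled = |13.5 − 8.4| / 6.9 = 5.1 / 6.9 = 0.739.
For two independent groups with equal n: n = 2·((z_{α} + z_β) / d)².
z_{α} + z_β = 1.645 + 0.674 = 2.319.
n = 2 × (2.319 / 0.739)² = 2 × 3.138² = 2 × 9.85 = 19.7.
Round up to the next whole participant.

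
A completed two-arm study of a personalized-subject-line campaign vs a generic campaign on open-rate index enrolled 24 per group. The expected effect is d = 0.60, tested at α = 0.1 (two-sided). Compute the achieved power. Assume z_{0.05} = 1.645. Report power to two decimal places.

power ≈ 0.67

For two equal groups, power = Φ(d·√(n/2) − z_{α/2}).
d·√(n/2) = 0.60 × √(24/2) = 0.60 × 3.464 = 2.078.
z_β = 2.078 − 1.645 = 0.433.
Power = Φ(0.433) = 0.668.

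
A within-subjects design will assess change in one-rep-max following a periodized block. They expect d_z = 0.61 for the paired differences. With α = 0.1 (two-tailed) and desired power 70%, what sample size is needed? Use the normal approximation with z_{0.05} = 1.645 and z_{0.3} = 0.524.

For a paired (one-sample on differences) test: n = ((z_{α/2} + z_β) / d)².
z_{α/2} + z_β = 1.645 + 0.524 = 2.169.
n = (2.169 / 0.61)² = 3.556² = 12.64.
Round up.

n = 13 pairs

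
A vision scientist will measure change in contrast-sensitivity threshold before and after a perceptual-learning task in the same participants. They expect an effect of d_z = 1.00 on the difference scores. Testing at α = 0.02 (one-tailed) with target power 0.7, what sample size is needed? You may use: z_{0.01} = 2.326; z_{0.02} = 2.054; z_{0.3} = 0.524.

n = 7 pairs

For a paired (one-sample on differences) test: n = ((z_{α} + z_β) / d)².
z_{α} + z_β = 2.054 + 0.524 = 2.578.
n = (2.578 / 1.00)² = 2.578² = 6.65.
Round up.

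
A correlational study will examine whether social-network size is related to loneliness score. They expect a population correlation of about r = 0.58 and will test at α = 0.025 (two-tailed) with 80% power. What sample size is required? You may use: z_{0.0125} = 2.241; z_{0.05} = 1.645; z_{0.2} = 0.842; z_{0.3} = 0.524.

Fisher's z: C = ½·ln((1+r)/(1−r)) = ½·ln(3.7619) = 0.6625.
n = ((z_{α/2} + z_β)/C)² + 3.
(2.241 + 0.842) / 0.6625 = 3.083 / 0.6625 = 4.654.
n = 4.654² + 3 = 21.66 + 3 = 24.7.
Round up.

n = 25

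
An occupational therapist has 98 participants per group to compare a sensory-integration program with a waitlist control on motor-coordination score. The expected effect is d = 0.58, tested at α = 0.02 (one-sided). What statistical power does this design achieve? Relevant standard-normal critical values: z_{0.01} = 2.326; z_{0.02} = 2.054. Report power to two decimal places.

For two equal groups, power = Φ(d·√(n/2) − z_{α}).
d·√(n/2) = 0.58 × √(98/2) = 0.58 × 7.000 = 4.060.
z_β = 4.060 − 2.054 = 2.006.
Power = Φ(2.006) = 0.978.

power ≈ 0.98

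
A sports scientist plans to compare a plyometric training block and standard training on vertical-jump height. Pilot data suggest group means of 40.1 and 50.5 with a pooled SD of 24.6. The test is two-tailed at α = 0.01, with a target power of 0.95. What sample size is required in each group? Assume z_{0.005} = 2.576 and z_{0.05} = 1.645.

n = 200 per group

Cohen's d = |M₁ − M₂| / SD_pooled = |40.1 − 50.5| / 24.6 = 10.4 / 24.6 = 0.423.
For two independent groups with equal n: n = 2·((z_{α/2} + z_β) / d)².
z_{α/2} + z_β = 2.576 + 1.645 = 4.221.
n = 2 × (4.221 / 0.423)² = 2 × 9.979² = 2 × 99.57 = 199.1.
Round up to the next whole participant.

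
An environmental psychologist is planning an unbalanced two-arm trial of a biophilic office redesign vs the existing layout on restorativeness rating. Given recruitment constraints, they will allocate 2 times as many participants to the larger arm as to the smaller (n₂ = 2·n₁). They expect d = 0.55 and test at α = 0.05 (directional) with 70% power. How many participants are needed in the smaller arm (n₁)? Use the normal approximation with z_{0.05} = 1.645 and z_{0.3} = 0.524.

With allocation ratio k = n₂/n₁ = 2, Var(x̄₁−x̄₂) = σ²(1/n₁ + 1/(k·n₁)) = σ²·(k+1)/(k·n₁).
So n₁ = (1 + 1/k)·((z_{α} + z_β)/d)² = 1.500 × (2.169/0.55)².
n₁ = 1.500 × 15.55 = 23.3.
Round up: n₁ = 24, giving n₂ = 2 × 24 = 48.

n₁ = 24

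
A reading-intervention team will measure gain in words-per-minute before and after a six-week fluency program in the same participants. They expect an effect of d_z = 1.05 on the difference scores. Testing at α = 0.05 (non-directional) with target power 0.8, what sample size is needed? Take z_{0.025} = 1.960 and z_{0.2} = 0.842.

n = 8 pairs

For a paired (one-sample on differences) test: n = ((z_{α/2} + z_β) / d)².
z_{α/2} + z_β = 1.960 + 0.842 = 2.802.
n = (2.802 / 1.05)² = 2.669² = 7.12.
Round up.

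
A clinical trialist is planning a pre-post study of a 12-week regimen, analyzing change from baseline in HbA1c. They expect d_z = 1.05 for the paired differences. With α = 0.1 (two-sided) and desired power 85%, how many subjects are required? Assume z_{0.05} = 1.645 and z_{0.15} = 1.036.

n = 7 pairs

For a paired (one-sample on differences) test: n = ((z_{α/2} + z_β) / d)².
z_{α/2} + z_β = 1.645 + 1.036 = 2.681.
n = (2.681 / 1.05)² = 2.553² = 6.52.
Round up.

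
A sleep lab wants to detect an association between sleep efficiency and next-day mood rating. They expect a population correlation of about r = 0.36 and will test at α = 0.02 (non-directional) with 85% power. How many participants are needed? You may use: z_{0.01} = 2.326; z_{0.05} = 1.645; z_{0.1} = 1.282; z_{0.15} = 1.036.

Fisher's z: C = ½·ln((1+r)/(1−r)) = ½·ln(2.1250) = 0.3769.
n = ((z_{α/2} + z_β)/C)² + 3.
(2.326 + 1.036) / 0.3769 = 3.362 / 0.3769 = 8.920.
n = 8.920² + 3 = 79.57 + 3 = 82.6.
Round up.

n = 83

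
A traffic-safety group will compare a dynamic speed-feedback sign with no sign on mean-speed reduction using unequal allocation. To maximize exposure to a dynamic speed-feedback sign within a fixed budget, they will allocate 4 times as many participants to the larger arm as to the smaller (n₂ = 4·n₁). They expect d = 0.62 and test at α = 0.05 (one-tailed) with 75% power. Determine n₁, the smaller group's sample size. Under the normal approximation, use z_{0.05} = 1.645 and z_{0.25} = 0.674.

n₁ = 18

With allocation ratio k = n₂/n₁ = 4, Var(x̄₁−x̄₂) = σ²(1/n₁ + 1/(k·n₁)) = σ²·(k+1)/(k·n₁).
So n₁ = (1 + 1/k)·((z_{α} + z_β)/d)² = 1.250 × (2.319/0.62)².
n₁ = 1.250 × 13.99 = 17.5.
Round up: n₁ = 18, giving n₂ = 4 × 18 = 72.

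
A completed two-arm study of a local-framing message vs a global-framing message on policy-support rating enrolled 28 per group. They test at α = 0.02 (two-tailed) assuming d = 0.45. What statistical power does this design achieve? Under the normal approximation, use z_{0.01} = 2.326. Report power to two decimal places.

power ≈ 0.26

For two equal groups, power = Φ(d·√(n/2) − z_{α/2}).
d·√(n/2) = 0.45 × √(28/2) = 0.45 × 3.742 = 1.684.
z_β = 1.684 − 2.326 = -0.642.
Power = Φ(-0.642) = 0.260.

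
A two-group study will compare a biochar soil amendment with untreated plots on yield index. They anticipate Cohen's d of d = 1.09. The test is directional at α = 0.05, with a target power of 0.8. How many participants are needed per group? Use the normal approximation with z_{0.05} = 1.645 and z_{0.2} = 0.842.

For two independent groups with equal n: n = 2·((z_{α} + z_β) / d)².
z_{α} + z_β = 1.645 + 0.842 = 2.487.
n = 2 × (2.487 / 1.09)² = 2 × 2.282² = 2 × 5.21 = 10.4.
Round up to the next whole participant.

n = 11 per group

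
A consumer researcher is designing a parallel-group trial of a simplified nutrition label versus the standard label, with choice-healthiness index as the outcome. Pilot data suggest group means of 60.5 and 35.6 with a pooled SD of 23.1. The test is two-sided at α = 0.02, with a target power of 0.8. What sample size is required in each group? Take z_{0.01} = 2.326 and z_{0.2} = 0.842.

Cohen's d = |M₁ − M₂| / SD_pooled = |60.5 − 35.6| / 23.1 = 24.9 / 23.1 = 1.078.
For two independent groups with equal n: n = 2·((z_{α/2} + z_β) / d)².
z_{α/2} + z_β = 2.326 + 0.842 = 3.168.
n = 2 × (3.168 / 1.078)² = 2 × 2.939² = 2 × 8.64 = 17.3.
Round up to the next whole participant.

n = 18 per group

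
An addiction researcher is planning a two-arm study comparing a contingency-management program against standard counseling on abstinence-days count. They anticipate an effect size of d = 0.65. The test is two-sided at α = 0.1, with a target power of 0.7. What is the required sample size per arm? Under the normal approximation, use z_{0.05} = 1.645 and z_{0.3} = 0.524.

For two independent groups with equal n: n = 2·((z_{α/2} + z_β) / d)².
z_{α/2} + z_β = 1.645 + 0.524 = 2.169.
n = 2 × (2.169 / 0.65)² = 2 × 3.337² = 2 × 11.14 = 22.3.
Round up to the next whole participant.

n = 23 per group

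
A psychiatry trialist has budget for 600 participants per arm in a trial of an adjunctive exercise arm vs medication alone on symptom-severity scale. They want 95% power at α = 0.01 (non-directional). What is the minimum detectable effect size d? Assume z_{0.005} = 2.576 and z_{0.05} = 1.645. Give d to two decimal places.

For two independent groups of n = 600 each: d_min = (z_{α/2} + z_β)·√(2/n).
z-sum = 2.576 + 1.645 = 4.221.
d_min = 4.221 × √(2/600) = 4.221 × 0.0577 = 0.244.

d_min ≈ 0.24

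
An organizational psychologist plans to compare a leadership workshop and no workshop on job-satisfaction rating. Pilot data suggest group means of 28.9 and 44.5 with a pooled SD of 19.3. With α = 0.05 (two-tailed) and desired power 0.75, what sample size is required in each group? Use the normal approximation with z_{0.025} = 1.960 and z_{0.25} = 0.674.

Cohen's d = |M₁ − M₂| / SD_pooled = |28.9 − 44.5| / 19.3 = 15.6 / 19.3 = 0.808.
For two independent groups with equal n: n = 2·((z_{α/2} + z_β) / d)².
z_{α/2} + z_β = 1.960 + 0.674 = 2.634.
n = 2 × (2.634 / 0.808)² = 2 × 3.260² = 2 × 10.63 = 21.3.
Round up to the next whole participant.

n = 22 per group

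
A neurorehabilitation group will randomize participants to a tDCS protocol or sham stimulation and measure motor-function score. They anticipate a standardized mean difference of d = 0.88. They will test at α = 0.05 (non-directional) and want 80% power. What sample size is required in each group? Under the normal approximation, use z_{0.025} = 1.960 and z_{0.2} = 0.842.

n = 21 per group

For two independent groups with equal n: n = 2·((z_{α/2} + z_β) / d)².
z_{α/2} + z_β = 1.960 + 0.842 = 2.802.
n = 2 × (2.802 / 0.88)² = 2 × 3.184² = 2 × 10.14 = 20.3.
Round up to the next whole participant.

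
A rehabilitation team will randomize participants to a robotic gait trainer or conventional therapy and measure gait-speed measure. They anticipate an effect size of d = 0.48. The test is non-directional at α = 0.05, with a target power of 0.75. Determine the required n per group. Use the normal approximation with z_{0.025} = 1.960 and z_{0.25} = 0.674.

n = 61 per group

For two independent groups with equal n: n = 2·((z_{α/2} + z_β) / d)².
z_{α/2} + z_β = 1.960 + 0.674 = 2.634.
n = 2 × (2.634 / 0.48)² = 2 × 5.487² = 2 × 30.11 = 60.2.
Round up to the next whole participant.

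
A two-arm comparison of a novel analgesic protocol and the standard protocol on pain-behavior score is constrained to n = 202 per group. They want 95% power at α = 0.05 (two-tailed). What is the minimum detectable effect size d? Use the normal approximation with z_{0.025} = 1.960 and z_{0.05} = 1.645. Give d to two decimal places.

d_min ≈ 0.36

For two independent groups of n = 202 each: d_min = (z_{α/2} + z_β)·√(2/n).
z-sum = 1.960 + 1.645 = 3.605.
d_min = 3.605 × √(2/202) = 3.605 × 0.0995 = 0.359.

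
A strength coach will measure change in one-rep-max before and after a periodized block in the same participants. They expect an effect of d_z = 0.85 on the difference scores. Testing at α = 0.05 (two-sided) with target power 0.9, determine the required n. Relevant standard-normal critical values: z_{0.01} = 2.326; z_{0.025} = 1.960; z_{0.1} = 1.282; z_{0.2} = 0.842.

For a paired (one-sample on differences) test: n = ((z_{α/2} + z_β) / d)².
z_{α/2} + z_β = 1.960 + 1.282 = 3.242.
n = (3.242 / 0.85)² = 3.814² = 14.55.
Round up.

n = 15 pairs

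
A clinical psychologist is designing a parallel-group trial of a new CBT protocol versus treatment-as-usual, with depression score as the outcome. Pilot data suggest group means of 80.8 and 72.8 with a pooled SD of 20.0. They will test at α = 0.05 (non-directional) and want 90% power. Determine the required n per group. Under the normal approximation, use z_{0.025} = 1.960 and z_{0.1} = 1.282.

Cohen's d = |M₁ − M₂| / SD_pooled = |80.8 − 72.8| / 20.0 = 8.0 / 20.0 = 0.400.
For two independent groups with equal n: n = 2·((z_{α/2} + z_β) / d)².
z_{α/2} + z_β = 1.960 + 1.282 = 3.242.
n = 2 × (3.242 / 0.400)² = 2 × 8.105² = 2 × 65.69 = 131.4.
Round up to the next whole participant.

n = 132 per group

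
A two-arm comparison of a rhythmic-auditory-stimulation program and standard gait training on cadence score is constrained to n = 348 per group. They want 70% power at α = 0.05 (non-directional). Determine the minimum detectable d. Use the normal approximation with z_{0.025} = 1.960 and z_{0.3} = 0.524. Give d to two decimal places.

For two independent groups of n = 348 each: d_min = (z_{α/2} + z_β)·√(2/n).
z-sum = 1.960 + 0.524 = 2.484.
d_min = 2.484 × √(2/348) = 2.484 × 0.0758 = 0.188.

d_min ≈ 0.19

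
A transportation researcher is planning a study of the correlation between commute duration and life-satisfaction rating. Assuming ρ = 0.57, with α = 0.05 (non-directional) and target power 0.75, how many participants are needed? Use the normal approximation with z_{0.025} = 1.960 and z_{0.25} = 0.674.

Fisher's z: C = ½·ln((1+r)/(1−r)) = ½·ln(3.6512) = 0.6475.
n = ((z_{α/2} + z_β)/C)² + 3.
(1.960 + 0.674) / 0.6475 = 2.634 / 0.6475 = 4.068.
n = 4.068² + 3 = 16.55 + 3 = 19.5.
Round up.

n = 20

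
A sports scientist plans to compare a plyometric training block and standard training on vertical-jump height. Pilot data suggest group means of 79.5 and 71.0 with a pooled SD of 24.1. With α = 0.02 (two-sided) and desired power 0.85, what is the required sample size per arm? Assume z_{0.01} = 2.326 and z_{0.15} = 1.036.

Cohen's d = |M₁ − M₂| / SD_pooled = |79.5 − 71.0| / 24.1 = 8.5 / 24.1 = 0.353.
For two independent groups with equal n: n = 2·((z_{α/2} + z_β) / d)².
z_{α/2} + z_β = 2.326 + 1.036 = 3.362.
n = 2 × (3.362 / 0.353)² = 2 × 9.524² = 2 × 90.71 = 181.4.
Round up to the next whole participant.

n = 182 per group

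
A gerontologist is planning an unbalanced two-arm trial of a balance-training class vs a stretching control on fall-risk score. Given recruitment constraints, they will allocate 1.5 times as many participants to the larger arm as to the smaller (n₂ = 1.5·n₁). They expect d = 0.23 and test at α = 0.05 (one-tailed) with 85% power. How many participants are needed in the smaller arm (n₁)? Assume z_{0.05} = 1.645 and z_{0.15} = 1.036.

n₁ = 227

With allocation ratio k = n₂/n₁ = 1.5, Var(x̄₁−x̄₂) = σ²(1/n₁ + 1/(k·n₁)) = σ²·(k+1)/(k·n₁).
So n₁ = (1 + 1/k)·((z_{α} + z_β)/d)² = 1.667 × (2.681/0.23)².
n₁ = 1.667 × 135.87 = 226.5.
Round up: n₁ = 227, giving n₂ = ⌈1.5 × 227⌉ = ⌈340.5⌉ = 341.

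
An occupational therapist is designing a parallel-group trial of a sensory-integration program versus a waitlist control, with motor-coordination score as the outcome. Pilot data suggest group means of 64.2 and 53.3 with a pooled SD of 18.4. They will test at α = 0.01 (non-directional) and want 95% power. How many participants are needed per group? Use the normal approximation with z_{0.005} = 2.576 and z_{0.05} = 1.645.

n = 102 per group

Cohen's d = |M₁ − M₂| / SD_pooled = |64.2 − 53.3| / 18.4 = 10.9 / 18.4 = 0.592.
For two independent groups with equal n: n = 2·((z_{α/2} + z_β) / d)².
z_{α/2} + z_β = 2.576 + 1.645 = 4.221.
n = 2 × (4.221 / 0.592)² = 2 × 7.130² = 2 × 50.84 = 101.7.
Round up to the next whole participant.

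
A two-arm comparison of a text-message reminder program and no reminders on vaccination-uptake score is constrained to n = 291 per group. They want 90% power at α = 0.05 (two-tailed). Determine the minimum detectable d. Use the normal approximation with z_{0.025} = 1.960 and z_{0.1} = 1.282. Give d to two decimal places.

For two independent groups of n = 291 each: d_min = (z_{α/2} + z_β)·√(2/n).
z-sum = 1.960 + 1.282 = 3.242.
d_min = 3.242 × √(2/291) = 3.242 × 0.0829 = 0.269.

d_min ≈ 0.27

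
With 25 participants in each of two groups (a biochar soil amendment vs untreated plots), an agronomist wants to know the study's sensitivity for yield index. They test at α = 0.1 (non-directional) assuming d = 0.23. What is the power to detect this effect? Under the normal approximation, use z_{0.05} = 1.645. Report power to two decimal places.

power ≈ 0.20

For two equal groups, power = Φ(d·√(n/2) − z_{α/2}).
d·√(n/2) = 0.23 × √(25/2) = 0.23 × 3.536 = 0.813.
z_β = 0.813 − 1.645 = -0.832.
Power = Φ(-0.832) = 0.203.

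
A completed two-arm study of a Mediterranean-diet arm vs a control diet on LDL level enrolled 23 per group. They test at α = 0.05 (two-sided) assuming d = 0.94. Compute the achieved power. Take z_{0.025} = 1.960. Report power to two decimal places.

power ≈ 0.89

For two equal groups, power = Φ(d·√(n/2) − z_{α/2}).
d·√(n/2) = 0.94 × √(23/2) = 0.94 × 3.391 = 3.188.
z_β = 3.188 − 1.960 = 1.228.
Power = Φ(1.228) = 0.890.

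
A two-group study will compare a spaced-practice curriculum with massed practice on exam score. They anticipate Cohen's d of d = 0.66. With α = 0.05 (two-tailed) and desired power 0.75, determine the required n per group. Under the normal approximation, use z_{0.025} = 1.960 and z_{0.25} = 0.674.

n = 32 per group

For two independent groups with equal n: n = 2·((z_{α/2} + z_β) / d)².
z_{α/2} + z_β = 1.960 + 0.674 = 2.634.
n = 2 × (2.634 / 0.66)² = 2 × 3.991² = 2 × 15.93 = 31.9.
Round up to the next whole participant.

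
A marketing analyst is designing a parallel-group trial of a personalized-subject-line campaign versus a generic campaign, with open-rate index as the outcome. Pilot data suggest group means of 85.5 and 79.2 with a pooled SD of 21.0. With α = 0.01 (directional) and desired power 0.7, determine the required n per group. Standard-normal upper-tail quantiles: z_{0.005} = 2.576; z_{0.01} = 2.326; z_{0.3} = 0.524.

n = 181 per group

Cohen's d = |M₁ − M₂| / SD_pooled = |85.5 − 79.2| / 21.0 = 6.3 / 21.0 = 0.300.
For two independent groups with equal n: n = 2·((z_{α} + z_β) / d)².
z_{α} + z_β = 2.326 + 0.524 = 2.850.
n = 2 × (2.850 / 0.300)² = 2 × 9.500² = 2 × 90.25 = 180.5.
Round up to the next whole participant.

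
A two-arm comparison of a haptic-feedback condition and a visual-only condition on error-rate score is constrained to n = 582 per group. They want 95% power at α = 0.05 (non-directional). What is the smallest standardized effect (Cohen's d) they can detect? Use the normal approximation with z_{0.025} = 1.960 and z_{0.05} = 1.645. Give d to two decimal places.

For two independent groups of n = 582 each: d_min = (z_{α/2} + z_β)·√(2/n).
z-sum = 1.960 + 1.645 = 3.605.
d_min = 3.605 × √(2/582) = 3.605 × 0.0586 = 0.211.

d_min ≈ 0.21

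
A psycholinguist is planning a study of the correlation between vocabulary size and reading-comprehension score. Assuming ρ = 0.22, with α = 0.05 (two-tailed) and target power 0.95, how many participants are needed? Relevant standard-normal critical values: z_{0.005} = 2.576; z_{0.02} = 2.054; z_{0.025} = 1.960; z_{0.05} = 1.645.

n = 263

Fisher's z: C = ½·ln((1+r)/(1−r)) = ½·ln(1.5641) = 0.2237.
n = ((z_{α/2} + z_β)/C)² + 3.
(1.960 + 1.645) / 0.2237 = 3.605 / 0.2237 = 16.115.
n = 16.115² + 3 = 259.70 + 3 = 262.7.
Round up.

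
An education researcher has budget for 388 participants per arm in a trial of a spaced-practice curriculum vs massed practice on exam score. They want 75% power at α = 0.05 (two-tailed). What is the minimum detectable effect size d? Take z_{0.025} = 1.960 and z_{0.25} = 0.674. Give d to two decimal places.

d_min ≈ 0.19

For two independent groups of n = 388 each: d_min = (z_{α/2} + z_β)·√(2/n).
z-sum = 1.960 + 0.674 = 2.634.
d_min = 2.634 × √(2/388) = 2.634 × 0.0718 = 0.189.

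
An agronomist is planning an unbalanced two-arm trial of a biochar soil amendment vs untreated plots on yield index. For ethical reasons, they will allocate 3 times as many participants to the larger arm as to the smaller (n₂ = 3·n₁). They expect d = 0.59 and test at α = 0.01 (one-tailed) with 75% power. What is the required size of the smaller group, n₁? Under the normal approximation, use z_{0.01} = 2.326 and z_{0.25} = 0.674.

n₁ = 35

With allocation ratio k = n₂/n₁ = 3, Var(x̄₁−x̄₂) = σ²(1/n₁ + 1/(k·n₁)) = σ²·(k+1)/(k·n₁).
So n₁ = (1 + 1/k)·((z_{α} + z_β)/d)² = 1.333 × (3.000/0.59)².
n₁ = 1.333 × 25.85 = 34.5.
Round up: n₁ = 35, giving n₂ = 3 × 35 = 105.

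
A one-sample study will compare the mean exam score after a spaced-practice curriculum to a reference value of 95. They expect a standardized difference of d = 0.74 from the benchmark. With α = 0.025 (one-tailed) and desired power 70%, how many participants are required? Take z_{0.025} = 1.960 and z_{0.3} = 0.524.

n = 12

For a one-sample test: n = ((z_{α} + z_β) / d)².
z_{α} + z_β = 1.960 + 0.524 = 2.484.
n = (2.484 / 0.74)² = 3.357² = 11.27.
Round up.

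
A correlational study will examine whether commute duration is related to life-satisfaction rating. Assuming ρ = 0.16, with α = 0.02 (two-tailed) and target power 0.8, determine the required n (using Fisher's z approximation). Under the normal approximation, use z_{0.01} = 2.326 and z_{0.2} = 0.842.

Fisher's z: C = ½·ln((1+r)/(1−r)) = ½·ln(1.3810) = 0.1614.
n = ((z_{α/2} + z_β)/C)² + 3.
(2.326 + 0.842) / 0.1614 = 3.168 / 0.1614 = 19.628.
n = 19.628² + 3 = 385.27 + 3 = 388.3.
Round up.

n = 389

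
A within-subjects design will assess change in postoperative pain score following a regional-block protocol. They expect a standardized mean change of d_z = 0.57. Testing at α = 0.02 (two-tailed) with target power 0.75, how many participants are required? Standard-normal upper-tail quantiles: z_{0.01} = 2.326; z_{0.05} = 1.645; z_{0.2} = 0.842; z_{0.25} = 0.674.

n = 28 pairs

For a paired (one-sample on differences) test: n = ((z_{α/2} + z_β) / d)².
z_{α/2} + z_β = 2.326 + 0.674 = 3.000.
n = (3.000 / 0.57)² = 5.263² = 27.70.
Round up.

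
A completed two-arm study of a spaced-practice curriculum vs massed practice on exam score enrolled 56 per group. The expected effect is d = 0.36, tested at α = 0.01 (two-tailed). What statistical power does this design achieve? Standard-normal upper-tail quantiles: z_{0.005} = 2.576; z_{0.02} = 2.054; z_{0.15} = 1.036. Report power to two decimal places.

power ≈ 0.25

For two equal groups, power = Φ(d·√(n/2) − z_{α/2}).
d·√(n/2) = 0.36 × √(56/2) = 0.36 × 5.292 = 1.905.
z_β = 1.905 − 2.576 = -0.671.
Power = Φ(-0.671) = 0.251.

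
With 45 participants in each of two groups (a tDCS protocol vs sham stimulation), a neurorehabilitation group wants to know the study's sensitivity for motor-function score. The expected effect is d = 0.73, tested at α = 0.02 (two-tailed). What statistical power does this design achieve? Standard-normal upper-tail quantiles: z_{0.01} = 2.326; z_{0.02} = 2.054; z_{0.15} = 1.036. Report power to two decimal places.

For two equal groups, power = Φ(d·√(n/2) − z_{α/2}).
d·√(n/2) = 0.73 × √(45/2) = 0.73 × 4.743 = 3.463.
z_β = 3.463 − 2.326 = 1.137.
Power = Φ(1.137) = 0.872.

power ≈ 0.87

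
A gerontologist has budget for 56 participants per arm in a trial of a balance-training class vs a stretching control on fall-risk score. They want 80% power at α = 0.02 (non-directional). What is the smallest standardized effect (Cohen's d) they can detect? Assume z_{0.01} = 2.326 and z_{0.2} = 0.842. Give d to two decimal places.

d_min ≈ 0.60

For two independent groups of n = 56 each: d_min = (z_{α/2} + z_β)·√(2/n).
z-sum = 2.326 + 0.842 = 3.168.
d_min = 3.168 × √(2/56) = 3.168 × 0.1890 = 0.599.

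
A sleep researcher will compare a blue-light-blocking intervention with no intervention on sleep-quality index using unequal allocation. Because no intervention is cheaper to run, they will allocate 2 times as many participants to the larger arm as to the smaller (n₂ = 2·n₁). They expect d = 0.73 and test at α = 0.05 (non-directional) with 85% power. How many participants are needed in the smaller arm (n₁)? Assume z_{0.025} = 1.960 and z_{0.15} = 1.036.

n₁ = 26

With allocation ratio k = n₂/n₁ = 2, Var(x̄₁−x̄₂) = σ²(1/n₁ + 1/(k·n₁)) = σ²·(k+1)/(k·n₁).
So n₁ = (1 + 1/k)·((z_{α/2} + z_β)/d)² = 1.500 × (2.996/0.73)².
n₁ = 1.500 × 16.84 = 25.3.
Round up: n₁ = 26, giving n₂ = 2 × 26 = 52.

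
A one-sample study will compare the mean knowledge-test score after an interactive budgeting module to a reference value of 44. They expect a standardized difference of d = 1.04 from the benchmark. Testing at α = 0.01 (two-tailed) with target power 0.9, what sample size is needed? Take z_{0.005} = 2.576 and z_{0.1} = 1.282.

For a one-sample test: n = ((z_{α/2} + z_β) / d)².
z_{α/2} + z_β = 2.576 + 1.282 = 3.858.
n = (3.858 / 1.04)² = 3.710² = 13.76.
Round up.

n = 14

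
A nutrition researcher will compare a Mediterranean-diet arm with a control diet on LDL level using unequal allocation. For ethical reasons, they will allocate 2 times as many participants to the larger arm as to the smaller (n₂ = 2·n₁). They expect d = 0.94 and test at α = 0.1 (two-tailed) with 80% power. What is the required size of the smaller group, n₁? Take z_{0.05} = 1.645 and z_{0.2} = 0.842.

With allocation ratio k = n₂/n₁ = 2, Var(x̄₁−x̄₂) = σ²(1/n₁ + 1/(k·n₁)) = σ²·(k+1)/(k·n₁).
So n₁ = (1 + 1/k)·((z_{α/2} + z_β)/d)² = 1.500 × (2.487/0.94)².
n₁ = 1.500 × 7.00 = 10.5.
Round up: n₁ = 11, giving n₂ = 2 × 11 = 22.

n₁ = 11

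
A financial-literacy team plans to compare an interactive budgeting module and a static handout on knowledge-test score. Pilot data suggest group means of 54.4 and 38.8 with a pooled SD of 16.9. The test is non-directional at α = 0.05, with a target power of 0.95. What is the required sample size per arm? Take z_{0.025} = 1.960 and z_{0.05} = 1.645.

Cohen's d = |M₁ − M₂| / SD_pooled = |54.4 − 38.8| / 16.9 = 15.6 / 16.9 = 0.923.
For two independent groups with equal n: n = 2·((z_{α/2} + z_β) / d)².
z_{α/2} + z_β = 1.960 + 1.645 = 3.605.
n = 2 × (3.605 / 0.923)² = 2 × 3.906² = 2 × 15.25 = 30.5.
Round up to the next whole participant.

n = 31 per group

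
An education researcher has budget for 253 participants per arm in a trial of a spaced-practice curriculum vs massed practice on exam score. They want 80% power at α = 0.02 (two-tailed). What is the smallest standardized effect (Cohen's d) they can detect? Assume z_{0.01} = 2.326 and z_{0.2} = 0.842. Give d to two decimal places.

d_min ≈ 0.28

For two independent groups of n = 253 each: d_min = (z_{α/2} + z_β)·√(2/n).
z-sum = 2.326 + 0.842 = 3.168.
d_min = 3.168 × √(2/253) = 3.168 × 0.0889 = 0.282.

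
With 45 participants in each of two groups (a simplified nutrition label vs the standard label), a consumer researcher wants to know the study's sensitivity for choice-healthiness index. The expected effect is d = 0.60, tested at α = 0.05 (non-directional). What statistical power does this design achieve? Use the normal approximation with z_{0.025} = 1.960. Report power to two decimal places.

power ≈ 0.81

For two equal groups, power = Φ(d·√(n/2) − z_{α/2}).
d·√(n/2) = 0.60 × √(45/2) = 0.60 × 4.743 = 2.846.
z_β = 2.846 − 1.960 = 0.886.
Power = Φ(0.886) = 0.812.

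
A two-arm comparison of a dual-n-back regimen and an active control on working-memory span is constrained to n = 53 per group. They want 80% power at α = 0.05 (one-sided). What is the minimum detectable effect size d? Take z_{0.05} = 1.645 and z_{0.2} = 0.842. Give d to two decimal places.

For two independent groups of n = 53 each: d_min = (z_{α} + z_β)·√(2/n).
z-sum = 1.645 + 0.842 = 2.487.
d_min = 2.487 × √(2/53) = 2.487 × 0.1943 = 0.483.

d_min ≈ 0.48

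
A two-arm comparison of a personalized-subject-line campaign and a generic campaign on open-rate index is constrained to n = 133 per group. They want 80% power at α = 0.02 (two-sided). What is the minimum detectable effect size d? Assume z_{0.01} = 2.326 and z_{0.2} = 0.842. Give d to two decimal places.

For two independent groups of n = 133 each: d_min = (z_{α/2} + z_β)·√(2/n).
z-sum = 2.326 + 0.842 = 3.168.
d_min = 3.168 × √(2/133) = 3.168 × 0.1226 = 0.388.

d_min ≈ 0.39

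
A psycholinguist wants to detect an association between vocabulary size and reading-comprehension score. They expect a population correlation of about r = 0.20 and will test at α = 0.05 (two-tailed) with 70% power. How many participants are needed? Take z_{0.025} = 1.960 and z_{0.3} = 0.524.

n = 154

Fisher's z: C = ½·ln((1+r)/(1−r)) = ½·ln(1.5000) = 0.2027.
n = ((z_{α/2} + z_β)/C)² + 3.
(1.960 + 0.524) / 0.2027 = 2.484 / 0.2027 = 12.255.
n = 12.255² + 3 = 150.17 + 3 = 153.2.
Round up.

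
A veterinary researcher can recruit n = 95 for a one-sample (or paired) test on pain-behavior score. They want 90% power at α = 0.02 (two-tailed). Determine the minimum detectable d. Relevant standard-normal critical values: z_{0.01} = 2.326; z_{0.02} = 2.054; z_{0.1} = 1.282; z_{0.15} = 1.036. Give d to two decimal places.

d_min ≈ 0.37

For a single sample (or paired design) of n = 95: d_min = (z_{α/2} + z_β)/√n.
z-sum = 2.326 + 1.282 = 3.608.
d_min = 3.608 / √95 = 3.608 / 9.747 = 0.370.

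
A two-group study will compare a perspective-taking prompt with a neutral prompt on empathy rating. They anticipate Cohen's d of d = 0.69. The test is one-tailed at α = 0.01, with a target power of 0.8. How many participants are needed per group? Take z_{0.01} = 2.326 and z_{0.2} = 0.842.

For two independent groups with equal n: n = 2·((z_{α} + z_β) / d)².
z_{α} + z_β = 2.326 + 0.842 = 3.168.
n = 2 × (3.168 / 0.69)² = 2 × 4.591² = 2 × 21.08 = 42.2.
Round up to the next whole participant.

n = 43 per group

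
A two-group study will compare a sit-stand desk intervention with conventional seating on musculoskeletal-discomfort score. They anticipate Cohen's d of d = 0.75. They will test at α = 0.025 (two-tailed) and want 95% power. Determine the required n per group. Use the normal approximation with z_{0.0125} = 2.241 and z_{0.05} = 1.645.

For two independent groups with equal n: n = 2·((z_{α/2} + z_β) / d)².
z_{α/2} + z_β = 2.241 + 1.645 = 3.886.
n = 2 × (3.886 / 0.75)² = 2 × 5.181² = 2 × 26.85 = 53.7.
Round up to the next whole participant.

n = 54 per group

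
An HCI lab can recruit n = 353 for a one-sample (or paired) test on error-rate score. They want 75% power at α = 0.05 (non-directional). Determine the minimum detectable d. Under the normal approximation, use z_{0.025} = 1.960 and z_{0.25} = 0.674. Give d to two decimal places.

For a single sample (or paired design) of n = 353: d_min = (z_{α/2} + z_β)/√n.
z-sum = 1.960 + 0.674 = 2.634.
d_min = 2.634 / √353 = 2.634 / 18.788 = 0.140.

d_min ≈ 0.14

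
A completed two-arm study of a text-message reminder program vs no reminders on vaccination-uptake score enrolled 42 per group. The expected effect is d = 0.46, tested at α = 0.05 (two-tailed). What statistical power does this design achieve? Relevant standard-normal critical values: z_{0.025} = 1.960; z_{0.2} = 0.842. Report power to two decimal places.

power ≈ 0.56

For two equal groups, power = Φ(d·√(n/2) − z_{α/2}).
d·√(n/2) = 0.46 × √(42/2) = 0.46 × 4.583 = 2.108.
z_β = 2.108 − 1.960 = 0.148.
Power = Φ(0.148) = 0.559.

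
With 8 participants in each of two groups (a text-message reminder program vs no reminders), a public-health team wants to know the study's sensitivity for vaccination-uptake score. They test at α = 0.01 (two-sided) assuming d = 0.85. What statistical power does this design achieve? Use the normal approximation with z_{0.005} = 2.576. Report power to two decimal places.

power ≈ 0.19

For two equal groups, power = Φ(d·√(n/2) − z_{α/2}).
d·√(n/2) = 0.85 × √(8/2) = 0.85 × 2.000 = 1.700.
z_β = 1.700 − 2.576 = -0.876.
Power = Φ(-0.876) = 0.191.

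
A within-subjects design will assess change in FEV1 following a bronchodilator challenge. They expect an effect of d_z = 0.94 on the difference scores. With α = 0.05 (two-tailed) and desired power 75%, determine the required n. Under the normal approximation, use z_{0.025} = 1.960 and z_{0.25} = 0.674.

For a paired (one-sample on differences) test: n = ((z_{α/2} + z_β) / d)².
z_{α/2} + z_β = 1.960 + 0.674 = 2.634.
n = (2.634 / 0.94)² = 2.802² = 7.85.
Round up.

n = 8 pairs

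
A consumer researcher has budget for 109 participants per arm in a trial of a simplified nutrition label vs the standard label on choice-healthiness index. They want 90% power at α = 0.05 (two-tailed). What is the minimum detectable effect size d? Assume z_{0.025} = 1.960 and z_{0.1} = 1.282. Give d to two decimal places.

For two independent groups of n = 109 each: d_min = (z_{α/2} + z_β)·√(2/n).
z-sum = 1.960 + 1.282 = 3.242.
d_min = 3.242 × √(2/109) = 3.242 × 0.1355 = 0.439.

d_min ≈ 0.44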